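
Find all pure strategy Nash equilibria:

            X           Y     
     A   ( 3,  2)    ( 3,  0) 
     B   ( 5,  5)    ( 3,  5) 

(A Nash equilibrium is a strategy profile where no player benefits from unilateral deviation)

Nash equilibrium: (B, X), (B, Y)

Work:
Best responses:
  P1 vs X: payoffs [3, 5] → best response B (payoff 5)
  P1 vs Y: payoffs [3, 3] → best response A/B (payoff 3)
  P2 vs A: payoffs [2, 0] → best response X (payoff 2)
  P2 vs B: payoffs [5, 5] → best response X/Y (payoff 5)
Mutual best responses: (B,X), (B,Y) → Nash equilibria.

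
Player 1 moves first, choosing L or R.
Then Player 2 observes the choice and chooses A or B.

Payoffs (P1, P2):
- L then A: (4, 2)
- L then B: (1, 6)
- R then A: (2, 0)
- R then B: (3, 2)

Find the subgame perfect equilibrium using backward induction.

P1 plays R, P2 plays B after L and B after R; Payoff (3, 2)

Work:
Backward induction:
After L: P2 chooses B → P1 gets 1
After R: P2 chooses B → P1 gets 3
P1 chooses R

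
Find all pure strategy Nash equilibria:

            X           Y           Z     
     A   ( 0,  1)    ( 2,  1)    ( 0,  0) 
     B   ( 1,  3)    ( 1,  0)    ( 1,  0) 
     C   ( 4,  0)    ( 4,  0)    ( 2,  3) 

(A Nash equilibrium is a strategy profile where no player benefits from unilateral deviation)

Nash equilibrium: (C, Z)

Work:
Best responses:
  P1 vs X: payoffs [0, 1, 4] → best response C (payoff 4)
  P1 vs Y: payoffs [2, 1, 4] → best response C (payoff 4)
  P1 vs Z: payoffs [0, 1, 2] → best response C (payoff 2)
  P2 vs A: payoffs [1, 1, 0] → best response X/Y (payoff 1)
  P2 vs B: payoffs [3, 0, 0] → best response X (payoff 3)
  P2 vs C: payoffs [0, 0, 3] → best response Z (payoff 3)
Mutual best responses: (C,Z) → Nash equilibria.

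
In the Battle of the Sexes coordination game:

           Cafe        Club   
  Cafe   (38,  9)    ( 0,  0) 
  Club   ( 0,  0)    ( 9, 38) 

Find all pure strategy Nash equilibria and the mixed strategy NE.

Pure NE: (Cafe, Cafe) and (Club, Club); Mixed NE: p = 0.8085, q = 0.1915

Work:
Check pure NE:
(Cafe, Cafe): (38, 9) - no unilateral deviation beneficial
(Club, Club): (9, 38) - no unilateral deviation beneficial
Mixed NE: P1 plays Cafe with p = 0.8085, P2 plays Cafe with q = 0.1915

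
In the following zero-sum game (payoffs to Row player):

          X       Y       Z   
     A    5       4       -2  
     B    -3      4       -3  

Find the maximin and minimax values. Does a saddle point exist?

Maximin = -2, Minimax = -2, Saddle: True

Work:
Row minimums: [-2, -3] → maximin = -2
Column maximums: [5, 4, -2] → minimax = -2
Saddle point exists! Game value = -2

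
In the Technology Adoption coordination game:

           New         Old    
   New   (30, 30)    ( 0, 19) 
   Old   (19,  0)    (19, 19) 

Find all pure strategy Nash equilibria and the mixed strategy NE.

Pure NE: (New, New) and (Old, Old); Mixed NE: p = 0.6333, q = 0.6333

Work:
Check pure NE:
(New, New): (30, 30) - no unilateral deviation beneficial
(Old, Old): (19, 19) - no unilateral deviation beneficial
Mixed NE: P1 plays New with p = 0.6333, P2 plays New with q = 0.6333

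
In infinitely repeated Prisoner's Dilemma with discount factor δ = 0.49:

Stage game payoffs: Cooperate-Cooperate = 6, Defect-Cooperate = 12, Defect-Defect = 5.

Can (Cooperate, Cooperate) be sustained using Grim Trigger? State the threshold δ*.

δ* = 0.8571; since δ = 0.49 < 0.8571, cooperation cannot be sustained

Work:
For Grim Trigger:
Cooperate forever: 6/(1-δ)
Defect then punished: 12 + 5·δ/(1-δ)
Need: 6/(1-δ) ≥ 12 + 5·δ/(1-δ)
Solving: δ ≥ (T-R)/(T-P) = (12-6)/(12-5) = 0.8571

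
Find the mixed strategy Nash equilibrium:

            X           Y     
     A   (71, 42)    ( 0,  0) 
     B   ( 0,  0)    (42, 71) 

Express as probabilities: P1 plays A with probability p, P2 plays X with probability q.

p = 0.6283, q = 0.3717

Work:
Find probabilities that make opponent indifferent:
P2 chooses q to make P1 indifferent between A and B
P1 chooses p to make P2 indifferent between X and Y
Mixed NE: P1 plays (A: 0.6283, B: 0.3717), P2 plays (X: 0.3717, Y: 0.6283)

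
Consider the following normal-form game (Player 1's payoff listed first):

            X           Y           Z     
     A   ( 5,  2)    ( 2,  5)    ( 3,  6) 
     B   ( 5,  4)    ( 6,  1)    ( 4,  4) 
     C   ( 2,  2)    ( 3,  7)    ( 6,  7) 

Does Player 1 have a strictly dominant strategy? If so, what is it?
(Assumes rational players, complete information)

No strictly dominant strategy exists for Player 1

Work:
A strategy strictly dominates another if it gives a strictly higher payoff against every opponent action. Compare each pair of P1's strategies column-by-column:
  A vs B: [5 vs 5, 2 vs 6, 3 vs 4] → A does not strictly dominate B (column X: 5 ≤ 5)
  A vs C: [5 vs 2, 2 vs 3, 3 vs 6] → A does not strictly dominate C (column Y: 2 ≤ 3)
  B vs A: [5 vs 5, 6 vs 2, 4 vs 3] → B does not strictly dominate A (column X: 5 ≤ 5)
  B vs C: [5 vs 2, 6 vs 3, 4 vs 6] → B does not strictly dominate C (column Z: 4 ≤ 6)
  C vs A: [2 vs 5, 3 vs 2, 6 vs 3] → C does not strictly dominate A (column X: 2 ≤ 5)
  C vs B: [2 vs 5, 3 vs 6, 6 vs 4] → C does not strictly dominate B (column X: 2 ≤ 5)
No single strategy strictly dominates all others → no strictly dominant strategy.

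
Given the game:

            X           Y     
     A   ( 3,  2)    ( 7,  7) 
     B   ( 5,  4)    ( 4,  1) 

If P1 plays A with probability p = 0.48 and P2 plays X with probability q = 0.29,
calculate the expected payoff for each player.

E[P1] = 5.034, E[P2] = 3.6364

Work:
E[P1] = p·q·π₁(A,X) + p·(1-q)·π₁(A,Y) + (1-p)·q·π₁(B,X) + (1-p)·(1-q)·π₁(B,Y)
= 0.48·0.29·3 + 0.48·0.71·7 + 0.52·0.29·5 + 0.52·0.71·4
= 5.034

E[P2] = 3.6364 (similar calculation)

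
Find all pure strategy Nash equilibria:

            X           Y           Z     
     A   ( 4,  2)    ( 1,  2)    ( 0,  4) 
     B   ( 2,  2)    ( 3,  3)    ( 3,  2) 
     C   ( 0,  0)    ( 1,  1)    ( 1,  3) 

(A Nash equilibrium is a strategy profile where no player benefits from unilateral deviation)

Nash equilibrium: (B, Y)

Work:
Best responses:
  P1 vs X: payoffs [4, 2, 0] → best response A (payoff 4)
  P1 vs Y: payoffs [1, 3, 1] → best response B (payoff 3)
  P1 vs Z: payoffs [0, 3, 1] → best response B (payoff 3)
  P2 vs A: payoffs [2, 2, 4] → best response Z (payoff 4)
  P2 vs B: payoffs [2, 3, 2] → best response Y (payoff 3)
  P2 vs C: payoffs [0, 1, 3] → best response Z (payoff 3)
Mutual best responses: (B,Y) → Nash equilibria.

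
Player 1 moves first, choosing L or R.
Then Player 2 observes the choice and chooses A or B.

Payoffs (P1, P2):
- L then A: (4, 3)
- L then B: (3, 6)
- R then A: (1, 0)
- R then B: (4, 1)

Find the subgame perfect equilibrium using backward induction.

P1 plays R, P2 plays B after L and B after R; Payoff (4, 1)

Work:
Backward induction:
After L: P2 chooses B → P1 gets 3
After R: P2 chooses B → P1 gets 4
P1 chooses R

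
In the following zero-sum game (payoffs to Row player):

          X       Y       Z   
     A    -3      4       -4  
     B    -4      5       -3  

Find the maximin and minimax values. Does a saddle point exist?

Maximin = -4, Minimax = -3, Saddle: False

Work:
Row minimums: [-4, -4] → maximin = -4
Column maximums: [-3, 5, -3] → minimax = -3
No saddle point (maximin ≠ minimax). Mixed strategy needed.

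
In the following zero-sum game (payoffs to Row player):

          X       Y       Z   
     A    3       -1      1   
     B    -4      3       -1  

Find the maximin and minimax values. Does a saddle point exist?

Maximin = -1, Minimax = 1, Saddle: False

Work:
Row minimums: [-1, -4] → maximin = -1
Column maximums: [3, 3, 1] → minimax = 1
No saddle point (maximin ≠ minimax). Mixed strategy needed.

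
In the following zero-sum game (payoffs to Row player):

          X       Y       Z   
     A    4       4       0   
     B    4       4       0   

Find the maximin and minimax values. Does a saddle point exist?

Maximin = 0, Minimax = 0, Saddle: True

Work:
Row minimums: [0, 0] → maximin = 0
Column maximums: [4, 4, 0] → minimax = 0
Saddle point exists! Game value = 0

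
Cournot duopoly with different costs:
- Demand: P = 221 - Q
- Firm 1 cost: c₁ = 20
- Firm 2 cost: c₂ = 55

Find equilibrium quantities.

q₁* = 78.67, q₂* = 43.67

Work:
Reaction: q₁ = (221 - 20 - q₂)/2
Reaction: q₂ = (221 - 55 - q₁)/2
Solve simultaneously:
q₁* = (221 - 2×20 + 55)/3 = 78.67
q₂* = (221 - 2×55 + 20)/3 = 43.67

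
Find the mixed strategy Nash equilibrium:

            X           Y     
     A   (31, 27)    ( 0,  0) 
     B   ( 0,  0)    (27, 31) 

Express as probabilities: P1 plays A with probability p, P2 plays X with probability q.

p = 0.5345, q = 0.4655

Work:
Find probabilities that make opponent indifferent:
P2 chooses q to make P1 indifferent between A and B
P1 chooses p to make P2 indifferent between X and Y
Mixed NE: P1 plays (A: 0.5345, B: 0.4655), P2 plays (X: 0.4655, Y: 0.5345)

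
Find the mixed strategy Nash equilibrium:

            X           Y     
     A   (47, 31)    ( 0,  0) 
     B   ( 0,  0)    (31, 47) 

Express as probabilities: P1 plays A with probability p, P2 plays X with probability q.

p = 0.6026, q = 0.3974

Work:
Find probabilities that make opponent indifferent:
P2 chooses q to make P1 indifferent between A and B
P1 chooses p to make P2 indifferent between X and Y
Mixed NE: P1 plays (A: 0.6026, B: 0.3974), P2 plays (X: 0.3974, Y: 0.6026)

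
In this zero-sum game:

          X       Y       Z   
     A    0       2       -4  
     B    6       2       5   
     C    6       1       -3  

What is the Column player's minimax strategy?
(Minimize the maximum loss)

Column should play Y, value = 2

Work:
Column player minimizes Row's maximum payoff:
Column X: max payoff to Row = 6
Column Y: max payoff to Row = 2
Column Z: max payoff to Row = 5
Minimum is 2, achieved by column Y.
Minimax strategy: Y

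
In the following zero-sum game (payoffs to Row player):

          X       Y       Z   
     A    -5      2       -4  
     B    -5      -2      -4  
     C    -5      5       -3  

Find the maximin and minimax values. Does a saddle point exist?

Maximin = -5, Minimax = -5, Saddle: True

Work:
Row minimums: [-5, -5, -5] → maximin = -5
Column maximums: [-5, 5, -3] → minimax = -5
Saddle point exists! Game value = -5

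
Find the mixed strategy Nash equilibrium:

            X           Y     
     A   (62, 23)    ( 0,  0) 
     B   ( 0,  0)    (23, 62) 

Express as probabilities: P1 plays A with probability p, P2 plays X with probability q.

p = 0.7294, q = 0.2706

Work:
Find probabilities that make opponent indifferent:
P2 chooses q to make P1 indifferent between A and B
P1 chooses p to make P2 indifferent between X and Y
Mixed NE: P1 plays (A: 0.7294, B: 0.2706), P2 plays (X: 0.2706, Y: 0.7294)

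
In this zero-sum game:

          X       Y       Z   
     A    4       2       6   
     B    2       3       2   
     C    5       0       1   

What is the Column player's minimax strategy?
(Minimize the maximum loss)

Column should play Y, value = 3

Work:
Column player minimizes Row's maximum payoff:
Column X: max payoff to Row = 5
Column Y: max payoff to Row = 3
Column Z: max payoff to Row = 6
Minimum is 3, achieved by column Y.
Minimax strategy: Y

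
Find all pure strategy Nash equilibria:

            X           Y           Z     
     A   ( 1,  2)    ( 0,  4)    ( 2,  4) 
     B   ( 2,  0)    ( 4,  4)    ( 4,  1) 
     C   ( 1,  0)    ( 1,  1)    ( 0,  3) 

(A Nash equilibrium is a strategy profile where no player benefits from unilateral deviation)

Nash equilibrium: (B, Y)

Work:
Best responses:
  P1 vs X: payoffs [1, 2, 1] → best response B (payoff 2)
  P1 vs Y: payoffs [0, 4, 1] → best response B (payoff 4)
  P1 vs Z: payoffs [2, 4, 0] → best response B (payoff 4)
  P2 vs A: payoffs [2, 4, 4] → best response Y/Z (payoff 4)
  P2 vs B: payoffs [0, 4, 1] → best response Y (payoff 4)
  P2 vs C: payoffs [0, 1, 3] → best response Z (payoff 3)
Mutual best responses: (B,Y) → Nash equilibria.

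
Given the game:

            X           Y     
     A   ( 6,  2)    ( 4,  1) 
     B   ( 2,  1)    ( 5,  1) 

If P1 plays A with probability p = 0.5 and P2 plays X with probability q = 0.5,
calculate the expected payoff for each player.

E[P1] = 4.25, E[P2] = 1.25

Work:
E[P1] = p·q·π₁(A,X) + p·(1-q)·π₁(A,Y) + (1-p)·q·π₁(B,X) + (1-p)·(1-q)·π₁(B,Y)
= 0.5·0.5·6 + 0.5·0.5·4 + 0.5·0.5·2 + 0.5·0.5·5
= 4.25

E[P2] = 1.25 (similar calculation)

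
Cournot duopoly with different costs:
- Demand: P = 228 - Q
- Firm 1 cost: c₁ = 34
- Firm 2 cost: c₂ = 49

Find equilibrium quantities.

q₁* = 69.67, q₂* = 54.67

Work:
Reaction: q₁ = (228 - 34 - q₂)/2
Reaction: q₂ = (228 - 49 - q₁)/2
Solve simultaneously:
q₁* = (228 - 2×34 + 49)/3 = 69.67
q₂* = (228 - 2×49 + 34)/3 = 54.67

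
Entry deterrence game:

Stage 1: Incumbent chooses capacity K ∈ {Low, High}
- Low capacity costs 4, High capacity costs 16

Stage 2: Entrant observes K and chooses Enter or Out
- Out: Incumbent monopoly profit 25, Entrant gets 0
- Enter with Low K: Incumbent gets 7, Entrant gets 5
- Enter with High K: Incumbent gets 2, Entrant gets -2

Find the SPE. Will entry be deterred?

SPE: (High, Enter|Low, Out|High); Entry deterred. Incumbent net profit = 9

Work:
After Low K: Entrant enters (5 > 0)
After High K: Entrant stays out (-2 < 0)
Incumbent: Low → 7−4=3, High → 25−16=9
Incumbent chooses High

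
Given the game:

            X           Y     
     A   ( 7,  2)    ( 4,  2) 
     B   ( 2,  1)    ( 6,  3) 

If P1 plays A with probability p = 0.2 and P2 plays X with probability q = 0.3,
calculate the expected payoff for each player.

E[P1] = 4.82, E[P2] = 2.32

Work:
E[P1] = p·q·π₁(A,X) + p·(1-q)·π₁(A,Y) + (1-p)·q·π₁(B,X) + (1-p)·(1-q)·π₁(B,Y)
= 0.2·0.3·7 + 0.2·0.7·4 + 0.8·0.3·2 + 0.8·0.7·6
= 4.82

E[P2] = 2.32 (similar calculation)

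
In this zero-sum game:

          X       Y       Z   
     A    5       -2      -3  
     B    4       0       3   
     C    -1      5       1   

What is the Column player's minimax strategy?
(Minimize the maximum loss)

Column should play Z, value = 3

Work:
Column player minimizes Row's maximum payoff:
Column X: max payoff to Row = 5
Column Y: max payoff to Row = 5
Column Z: max payoff to Row = 3
Minimum is 3, achieved by column Z.
Minimax strategy: Z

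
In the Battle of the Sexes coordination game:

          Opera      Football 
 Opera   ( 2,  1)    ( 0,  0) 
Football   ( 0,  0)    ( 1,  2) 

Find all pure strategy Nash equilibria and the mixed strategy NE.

Pure NE: (Opera, Opera) and (Football, Football); Mixed NE: p = 0.6667, q = 0.3333

Work:
Check pure NE:
(Opera, Opera): (2, 1) - no unilateral deviation beneficial
(Football, Football): (1, 2) - no unilateral deviation beneficial
Mixed NE: P1 plays Opera with p = 0.6667, P2 plays Opera with q = 0.3333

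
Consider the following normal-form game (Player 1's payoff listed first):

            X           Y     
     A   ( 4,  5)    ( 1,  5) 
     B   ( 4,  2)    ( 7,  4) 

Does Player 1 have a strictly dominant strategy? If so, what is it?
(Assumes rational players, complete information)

No strictly dominant strategy exists for Player 1

Work:
A strategy strictly dominates another if it gives a strictly higher payoff against every opponent action. Compare each pair of P1's strategies column-by-column:
  A vs B: [4 vs 4, 1 vs 7] → A does not strictly dominate B (column X: 4 ≤ 4)
  B vs A: [4 vs 4, 7 vs 1] → B does not strictly dominate A (column X: 4 ≤ 4)
No single strategy strictly dominates all others → no strictly dominant strategy.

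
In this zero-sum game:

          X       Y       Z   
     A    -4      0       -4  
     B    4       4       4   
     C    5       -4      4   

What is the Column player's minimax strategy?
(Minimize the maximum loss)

Column should play Y or Z (all achieve the minimum), value = 4

Work:
Column player minimizes Row's maximum payoff:
Column X: max payoff to Row = 5
Column Y: max payoff to Row = 4
Column Z: max payoff to Row = 4
Minimum is 4, achieved by columns Y, Z (tied).
Each of Y or Z is a minimax strategy.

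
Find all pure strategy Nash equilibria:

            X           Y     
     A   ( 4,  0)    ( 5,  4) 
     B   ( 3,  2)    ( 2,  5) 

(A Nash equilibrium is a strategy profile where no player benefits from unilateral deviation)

Nash equilibrium: (A, Y)

Work:
Best responses:
  P1 vs X: payoffs [4, 3] → best response A (payoff 4)
  P1 vs Y: payoffs [5, 2] → best response A (payoff 5)
  P2 vs A: payoffs [0, 4] → best response Y (payoff 4)
  P2 vs B: payoffs [2, 5] → best response Y (payoff 5)
Mutual best responses: (A,Y) → Nash equilibria.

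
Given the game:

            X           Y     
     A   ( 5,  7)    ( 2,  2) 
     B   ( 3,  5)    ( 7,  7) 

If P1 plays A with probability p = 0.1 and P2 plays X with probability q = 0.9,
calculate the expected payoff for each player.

E[P1] = 3.53, E[P2] = 5.33

Work:
E[P1] = p·q·π₁(A,X) + p·(1-q)·π₁(A,Y) + (1-p)·q·π₁(B,X) + (1-p)·(1-q)·π₁(B,Y)
= 0.1·0.9·5 + 0.1·0.1·2 + 0.9·0.9·3 + 0.9·0.1·7
= 3.53

E[P2] = 5.33 (similar calculation)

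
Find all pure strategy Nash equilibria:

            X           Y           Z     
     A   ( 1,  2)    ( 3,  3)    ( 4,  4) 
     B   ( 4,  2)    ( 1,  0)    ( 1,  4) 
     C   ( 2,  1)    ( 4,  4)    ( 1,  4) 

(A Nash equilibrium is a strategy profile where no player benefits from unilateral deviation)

Nash equilibrium: (A, Z), (C, Y)

Work:
Best responses:
  P1 vs X: payoffs [1, 4, 2] → best response B (payoff 4)
  P1 vs Y: payoffs [3, 1, 4] → best response C (payoff 4)
  P1 vs Z: payoffs [4, 1, 1] → best response A (payoff 4)
  P2 vs A: payoffs [2, 3, 4] → best response Z (payoff 4)
  P2 vs B: payoffs [2, 0, 4] → best response Z (payoff 4)
  P2 vs C: payoffs [1, 4, 4] → best response Y/Z (payoff 4)
Mutual best responses: (A,Z), (C,Y) → Nash equilibria.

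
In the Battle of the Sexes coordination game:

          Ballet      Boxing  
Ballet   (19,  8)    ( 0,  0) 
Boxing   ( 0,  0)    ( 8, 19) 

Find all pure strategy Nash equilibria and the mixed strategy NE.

Pure NE: (Ballet, Ballet) and (Boxing, Boxing); Mixed NE: p = 0.7037, q = 0.2963

Work:
Check pure NE:
(Ballet, Ballet): (19, 8) - no unilateral deviation beneficial
(Boxing, Boxing): (8, 19) - no unilateral deviation beneficial
Mixed NE: P1 plays Ballet with p = 0.7037, P2 plays Ballet with q = 0.2963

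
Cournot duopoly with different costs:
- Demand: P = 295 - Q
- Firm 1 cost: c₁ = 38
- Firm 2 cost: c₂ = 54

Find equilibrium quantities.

q₁* = 91.0, q₂* = 75.0

Work:
Reaction: q₁ = (295 - 38 - q₂)/2
Reaction: q₂ = (295 - 54 - q₁)/2
Solve simultaneously:
q₁* = (295 - 2×38 + 54)/3 = 91.0
q₂* = (295 - 2×54 + 38)/3 = 75.0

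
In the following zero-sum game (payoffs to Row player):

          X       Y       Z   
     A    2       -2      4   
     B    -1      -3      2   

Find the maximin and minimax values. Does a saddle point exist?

Maximin = -2, Minimax = -2, Saddle: True

Work:
Row minimums: [-2, -3] → maximin = -2
Column maximums: [2, -2, 4] → minimax = -2
Saddle point exists! Game value = -2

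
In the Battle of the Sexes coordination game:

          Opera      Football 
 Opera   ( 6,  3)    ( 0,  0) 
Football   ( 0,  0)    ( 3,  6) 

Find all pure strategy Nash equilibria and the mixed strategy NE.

Pure NE: (Opera, Opera) and (Football, Football); Mixed NE: p = 0.6667, q = 0.3333

Work:
Check pure NE:
(Opera, Opera): (6, 3) - no unilateral deviation beneficial
(Football, Football): (3, 6) - no unilateral deviation beneficial
Mixed NE: P1 plays Opera with p = 0.6667, P2 plays Opera with q = 0.3333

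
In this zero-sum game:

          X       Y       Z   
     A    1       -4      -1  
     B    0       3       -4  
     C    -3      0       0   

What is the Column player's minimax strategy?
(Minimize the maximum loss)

Column should play Z, value = 0

Work:
Column player minimizes Row's maximum payoff:
Column X: max payoff to Row = 1
Column Y: max payoff to Row = 3
Column Z: max payoff to Row = 0
Minimum is 0, achieved by column Z.
Minimax strategy: Z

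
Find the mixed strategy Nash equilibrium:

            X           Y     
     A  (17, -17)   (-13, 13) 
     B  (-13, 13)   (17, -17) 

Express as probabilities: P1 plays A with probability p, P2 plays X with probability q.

p = 0.5, q = 0.5

Work:
Find probabilities that make opponent indifferent:
P2 chooses q to make P1 indifferent between A and B
P1 chooses p to make P2 indifferent between X and Y
Mixed NE: P1 plays (A: 0.5, B: 0.5), P2 plays (X: 0.5, Y: 0.5)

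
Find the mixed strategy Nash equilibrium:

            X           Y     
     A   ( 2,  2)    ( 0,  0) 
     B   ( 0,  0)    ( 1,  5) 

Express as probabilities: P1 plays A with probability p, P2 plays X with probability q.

p = 0.7143, q = 0.3333

Work:
Find probabilities that make opponent indifferent:
P2 chooses q to make P1 indifferent between A and B
P1 chooses p to make P2 indifferent between X and Y
Mixed NE: P1 plays (A: 0.7143, B: 0.2857), P2 plays (X: 0.3333, Y: 0.6667)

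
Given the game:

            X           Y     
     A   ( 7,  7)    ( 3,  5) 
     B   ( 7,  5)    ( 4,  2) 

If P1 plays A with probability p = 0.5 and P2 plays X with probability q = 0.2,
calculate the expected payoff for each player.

E[P1] = 4.2, E[P2] = 4.0

Work:
E[P1] = p·q·π₁(A,X) + p·(1-q)·π₁(A,Y) + (1-p)·q·π₁(B,X) + (1-p)·(1-q)·π₁(B,Y)
= 0.5·0.2·7 + 0.5·0.8·3 + 0.5·0.2·7 + 0.5·0.8·4
= 4.2

E[P2] = 4.0 (similar calculation)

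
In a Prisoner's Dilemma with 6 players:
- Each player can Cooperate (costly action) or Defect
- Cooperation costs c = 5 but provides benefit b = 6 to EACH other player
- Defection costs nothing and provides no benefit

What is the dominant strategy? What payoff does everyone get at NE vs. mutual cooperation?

Dominant: Defect; NE payoff = 0; Coop payoff = 25

Work:
Defect dominates (saves cost c = 5, benefit to others is external)
NE: All defect → everyone gets 0
If all cooperate: each receives (5)×6 - 5 = 25
Social dilemma: 25 > 0 but NE gives 0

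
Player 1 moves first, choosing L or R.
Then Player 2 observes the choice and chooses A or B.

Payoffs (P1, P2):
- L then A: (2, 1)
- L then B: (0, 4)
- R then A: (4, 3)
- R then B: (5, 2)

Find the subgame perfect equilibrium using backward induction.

P1 plays R, P2 plays B after L and A after R; Payoff (4, 3)

Work:
Backward induction:
After L: P2 chooses B → P1 gets 0
After R: P2 chooses A → P1 gets 4
P1 chooses R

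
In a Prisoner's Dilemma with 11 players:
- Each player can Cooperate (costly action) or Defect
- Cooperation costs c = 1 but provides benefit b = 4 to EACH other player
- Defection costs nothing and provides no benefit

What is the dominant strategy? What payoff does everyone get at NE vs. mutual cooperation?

Dominant: Defect; NE payoff = 0; Coop payoff = 39

Work:
Defect dominates (saves cost c = 1, benefit to others is external)
NE: All defect → everyone gets 0
If all cooperate: each receives (10)×4 - 1 = 39
Social dilemma: 39 > 0 but NE gives 0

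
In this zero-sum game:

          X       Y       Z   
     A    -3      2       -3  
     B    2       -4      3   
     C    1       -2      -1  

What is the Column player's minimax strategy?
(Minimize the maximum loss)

Column should play X or Y (all achieve the minimum), value = 2

Work:
Column player minimizes Row's maximum payoff:
Column X: max payoff to Row = 2
Column Y: max payoff to Row = 2
Column Z: max payoff to Row = 3
Minimum is 2, achieved by columns X, Y (tied).
Each of X or Y is a minimax strategy.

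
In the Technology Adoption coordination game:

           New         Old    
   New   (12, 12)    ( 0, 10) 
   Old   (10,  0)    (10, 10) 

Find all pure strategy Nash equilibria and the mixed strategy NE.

Pure NE: (New, New) and (Old, Old); Mixed NE: p = 0.8333, q = 0.8333

Work:
Check pure NE:
(New, New): (12, 12) - no unilateral deviation beneficial
(Old, Old): (10, 10) - no unilateral deviation beneficial
Mixed NE: P1 plays New with p = 0.8333, P2 plays New with q = 0.8333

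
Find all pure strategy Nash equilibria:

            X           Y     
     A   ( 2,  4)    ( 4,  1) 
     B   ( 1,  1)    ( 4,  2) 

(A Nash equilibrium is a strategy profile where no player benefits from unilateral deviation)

Nash equilibrium: (A, X), (B, Y)

Work:
Best responses:
  P1 vs X: payoffs [2, 1] → best response A (payoff 2)
  P1 vs Y: payoffs [4, 4] → best response A/B (payoff 4)
  P2 vs A: payoffs [4, 1] → best response X (payoff 4)
  P2 vs B: payoffs [1, 2] → best response Y (payoff 2)
Mutual best responses: (A,X), (B,Y) → Nash equilibria.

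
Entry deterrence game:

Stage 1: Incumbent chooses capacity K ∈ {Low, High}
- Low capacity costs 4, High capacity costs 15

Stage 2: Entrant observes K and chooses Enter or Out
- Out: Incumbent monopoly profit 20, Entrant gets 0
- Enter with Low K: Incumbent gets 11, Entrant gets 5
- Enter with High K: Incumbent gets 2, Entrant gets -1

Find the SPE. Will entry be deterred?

SPE: (Low, Enter|Low, Out|High); Entry not deterred. Incumbent net profit = 7, Entrant gets 5

Work:
After Low K: Entrant enters (5 > 0)
After High K: Entrant stays out (-1 < 0)
Incumbent: Low → 11−4=7, High → 20−15=5
Incumbent chooses Low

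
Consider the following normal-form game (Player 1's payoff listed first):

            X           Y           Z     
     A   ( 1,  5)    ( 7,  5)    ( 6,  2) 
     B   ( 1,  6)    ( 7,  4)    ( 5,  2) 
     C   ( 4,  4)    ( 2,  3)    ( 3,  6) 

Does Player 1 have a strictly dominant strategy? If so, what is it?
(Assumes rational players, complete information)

No strictly dominant strategy exists for Player 1

Work:
A strategy strictly dominates another if it gives a strictly higher payoff against every opponent action. Compare each pair of P1's strategies column-by-column:
  A vs B: [1 vs 1, 7 vs 7, 6 vs 5] → A does not strictly dominate B (column X: 1 ≤ 1)
  A vs C: [1 vs 4, 7 vs 2, 6 vs 3] → A does not strictly dominate C (column X: 1 ≤ 4)
  B vs A: [1 vs 1, 7 vs 7, 5 vs 6] → B does not strictly dominate A (column X: 1 ≤ 1)
  B vs C: [1 vs 4, 7 vs 2, 5 vs 3] → B does not strictly dominate C (column X: 1 ≤ 4)
  C vs A: [4 vs 1, 2 vs 7, 3 vs 6] → C does not strictly dominate A (column Y: 2 ≤ 7)
  C vs B: [4 vs 1, 2 vs 7, 3 vs 5] → C does not strictly dominate B (column Y: 2 ≤ 7)
No single strategy strictly dominates all others → no strictly dominant strategy.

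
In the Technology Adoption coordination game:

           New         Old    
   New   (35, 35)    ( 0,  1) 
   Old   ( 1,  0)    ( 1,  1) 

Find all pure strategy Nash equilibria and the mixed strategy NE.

Pure NE: (New, New) and (Old, Old); Mixed NE: p = 0.0286, q = 0.0286

Work:
Check pure NE:
(New, New): (35, 35) - no unilateral deviation beneficial
(Old, Old): (1, 1) - no unilateral deviation beneficial
Mixed NE: P1 plays New with p = 0.0286, P2 plays New with q = 0.0286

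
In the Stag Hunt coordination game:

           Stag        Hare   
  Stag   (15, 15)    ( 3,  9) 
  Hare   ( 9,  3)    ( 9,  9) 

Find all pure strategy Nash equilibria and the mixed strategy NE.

Pure NE: (Stag, Stag) and (Hare, Hare); Mixed NE: p = 0.5, q = 0.5

Work:
Check pure NE:
(Stag, Stag): (15, 15) - no unilateral deviation beneficial
(Hare, Hare): (9, 9) - no unilateral deviation beneficial
Mixed NE: P1 plays Stag with p = 0.5, P2 plays Stag with q = 0.5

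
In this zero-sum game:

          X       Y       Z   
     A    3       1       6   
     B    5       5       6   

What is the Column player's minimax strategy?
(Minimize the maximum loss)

Column should play X or Y (all achieve the minimum), value = 5

Work:
Column player minimizes Row's maximum payoff:
Column X: max payoff to Row = 5
Column Y: max payoff to Row = 5
Column Z: max payoff to Row = 6
Minimum is 5, achieved by columns X, Y (tied).
Each of X or Y is a minimax strategy.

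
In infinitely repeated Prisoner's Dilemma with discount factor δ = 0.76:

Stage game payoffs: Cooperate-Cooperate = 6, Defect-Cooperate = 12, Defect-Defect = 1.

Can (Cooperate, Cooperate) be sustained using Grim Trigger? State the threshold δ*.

δ* = 0.5455; since δ = 0.76 ≥ 0.5455, cooperation can be sustained

Work:
For Grim Trigger:
Cooperate forever: 6/(1-δ)
Defect then punished: 12 + 1·δ/(1-δ)
Need: 6/(1-δ) ≥ 12 + 1·δ/(1-δ)
Solving: δ ≥ (T-R)/(T-P) = (12-6)/(12-1) = 0.5455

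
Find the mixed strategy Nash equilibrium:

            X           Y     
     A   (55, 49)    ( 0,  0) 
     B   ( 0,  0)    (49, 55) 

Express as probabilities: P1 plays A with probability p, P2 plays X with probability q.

p = 0.5288, q = 0.4712

Work:
Find probabilities that make opponent indifferent:
P2 chooses q to make P1 indifferent between A and B
P1 chooses p to make P2 indifferent between X and Y
Mixed NE: P1 plays (A: 0.5288, B: 0.4712), P2 plays (X: 0.4712, Y: 0.5288)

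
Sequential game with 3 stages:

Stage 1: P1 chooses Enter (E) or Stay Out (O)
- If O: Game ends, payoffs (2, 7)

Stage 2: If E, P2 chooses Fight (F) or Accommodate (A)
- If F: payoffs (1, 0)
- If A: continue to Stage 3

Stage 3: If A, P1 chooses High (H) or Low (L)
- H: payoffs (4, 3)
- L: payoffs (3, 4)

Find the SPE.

SPE: (E, A, H); Outcome (4, 3)

Work:
Stage 3: P1 chooses H (4 vs 3)
Stage 2: P2: F->0, A->3 (anticipating H). Choose A
Stage 1: P1: O->2, E->4 (anticipating A, H). Choose E
SPE path: E -> A -> H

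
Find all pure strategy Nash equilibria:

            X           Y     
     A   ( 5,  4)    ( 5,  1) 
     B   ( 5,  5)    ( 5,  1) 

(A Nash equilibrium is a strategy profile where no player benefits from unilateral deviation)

Nash equilibrium: (A, X), (B, X)

Work:
Best responses:
  P1 vs X: payoffs [5, 5] → best response A/B (payoff 5)
  P1 vs Y: payoffs [5, 5] → best response A/B (payoff 5)
  P2 vs A: payoffs [4, 1] → best response X (payoff 4)
  P2 vs B: payoffs [5, 1] → best response X (payoff 5)
Mutual best responses: (A,X), (B,X) → Nash equilibria.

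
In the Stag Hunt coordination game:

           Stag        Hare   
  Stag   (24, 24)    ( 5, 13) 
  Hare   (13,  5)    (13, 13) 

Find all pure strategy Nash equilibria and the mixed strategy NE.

Pure NE: (Stag, Stag) and (Hare, Hare); Mixed NE: p = 0.4211, q = 0.4211

Work:
Check pure NE:
(Stag, Stag): (24, 24) - no unilateral deviation beneficial
(Hare, Hare): (13, 13) - no unilateral deviation beneficial
Mixed NE: P1 plays Stag with p = 0.4211, P2 plays Stag with q = 0.4211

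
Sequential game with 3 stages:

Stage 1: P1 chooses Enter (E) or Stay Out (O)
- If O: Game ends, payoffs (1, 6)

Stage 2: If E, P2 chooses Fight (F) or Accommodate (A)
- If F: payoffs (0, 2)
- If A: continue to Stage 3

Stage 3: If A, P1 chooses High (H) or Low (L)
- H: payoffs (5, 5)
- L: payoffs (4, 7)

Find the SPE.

SPE: (E, A, H); Outcome (5, 5)

Work:
Stage 3: P1 chooses H (5 vs 4)
Stage 2: P2: F->2, A->5 (anticipating H). Choose A
Stage 1: P1: O->1, E->5 (anticipating A, H). Choose E
SPE path: E -> A -> H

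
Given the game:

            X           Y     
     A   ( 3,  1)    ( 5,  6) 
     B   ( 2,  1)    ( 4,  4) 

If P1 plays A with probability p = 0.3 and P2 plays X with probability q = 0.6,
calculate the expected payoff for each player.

E[P1] = 3.1, E[P2] = 2.44

Work:
E[P1] = p·q·π₁(A,X) + p·(1-q)·π₁(A,Y) + (1-p)·q·π₁(B,X) + (1-p)·(1-q)·π₁(B,Y)
= 0.3·0.6·3 + 0.3·0.4·5 + 0.7·0.6·2 + 0.7·0.4·4
= 3.1

E[P2] = 2.44 (similar calculation)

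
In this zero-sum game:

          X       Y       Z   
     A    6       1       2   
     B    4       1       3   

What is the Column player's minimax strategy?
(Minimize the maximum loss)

Column should play Y, value = 1

Work:
Column player minimizes Row's maximum payoff:
Column X: max payoff to Row = 6
Column Y: max payoff to Row = 1
Column Z: max payoff to Row = 3
Minimum is 1, achieved by column Y.
Minimax strategy: Y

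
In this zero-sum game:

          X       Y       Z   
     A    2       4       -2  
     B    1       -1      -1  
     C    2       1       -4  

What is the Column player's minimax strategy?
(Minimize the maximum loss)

Column should play Z, value = -1

Work:
Column player minimizes Row's maximum payoff:
Column X: max payoff to Row = 2
Column Y: max payoff to Row = 4
Column Z: max payoff to Row = -1
Minimum is -1, achieved by column Z.
Minimax strategy: Z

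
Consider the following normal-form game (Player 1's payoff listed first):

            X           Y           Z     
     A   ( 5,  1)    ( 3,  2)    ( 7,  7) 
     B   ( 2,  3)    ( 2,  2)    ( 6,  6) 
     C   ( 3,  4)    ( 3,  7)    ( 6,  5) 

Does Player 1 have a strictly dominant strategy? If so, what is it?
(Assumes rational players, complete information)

No strictly dominant strategy exists for Player 1

Work:
A strategy strictly dominates another if it gives a strictly higher payoff against every opponent action. Compare each pair of P1's strategies column-by-column:
  A vs B: [5 vs 2, 3 vs 2, 7 vs 6] → A strictly dominates B
  A vs C: [5 vs 3, 3 vs 3, 7 vs 6] → A does not strictly dominate C (column Y: 3 ≤ 3)
  B vs A: [2 vs 5, 2 vs 3, 6 vs 7] → B does not strictly dominate A (column X: 2 ≤ 5)
  B vs C: [2 vs 3, 2 vs 3, 6 vs 6] → B does not strictly dominate C (column X: 2 ≤ 3)
  C vs A: [3 vs 5, 3 vs 3, 6 vs 7] → C does not strictly dominate A (column X: 3 ≤ 5)
  C vs B: [3 vs 2, 3 vs 2, 6 vs 6] → C does not strictly dominate B (column Z: 6 ≤ 6)
No single strategy strictly dominates all others → no strictly dominant strategy.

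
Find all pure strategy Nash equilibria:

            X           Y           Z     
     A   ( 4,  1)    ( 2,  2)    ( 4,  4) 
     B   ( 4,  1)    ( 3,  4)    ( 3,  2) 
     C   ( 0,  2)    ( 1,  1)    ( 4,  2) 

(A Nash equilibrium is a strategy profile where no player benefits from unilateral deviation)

Nash equilibrium: (A, Z), (B, Y), (C, Z)

Work:
Best responses:
  P1 vs X: payoffs [4, 4, 0] → best response A/B (payoff 4)
  P1 vs Y: payoffs [2, 3, 1] → best response B (payoff 3)
  P1 vs Z: payoffs [4, 3, 4] → best response A/C (payoff 4)
  P2 vs A: payoffs [1, 2, 4] → best response Z (payoff 4)
  P2 vs B: payoffs [1, 4, 2] → best response Y (payoff 4)
  P2 vs C: payoffs [2, 1, 2] → best response X/Z (payoff 2)
Mutual best responses: (A,Z), (B,Y), (C,Z) → Nash equilibria.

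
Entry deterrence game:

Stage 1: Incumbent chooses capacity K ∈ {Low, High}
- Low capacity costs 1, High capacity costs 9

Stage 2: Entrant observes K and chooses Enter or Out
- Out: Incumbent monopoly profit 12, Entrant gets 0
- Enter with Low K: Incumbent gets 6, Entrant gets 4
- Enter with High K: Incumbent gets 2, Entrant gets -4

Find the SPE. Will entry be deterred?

SPE: (Low, Enter|Low, Out|High); Entry not deterred. Incumbent net profit = 5, Entrant gets 4

Work:
After Low K: Entrant enters (4 > 0)
After High K: Entrant stays out (-4 < 0)
Incumbent: Low → 6−1=5, High → 12−9=3
Incumbent chooses Low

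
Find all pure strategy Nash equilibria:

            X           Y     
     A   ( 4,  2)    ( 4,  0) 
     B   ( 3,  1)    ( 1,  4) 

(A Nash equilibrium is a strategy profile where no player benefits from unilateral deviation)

Nash equilibrium: (A, X)

Work:
Best responses:
  P1 vs X: payoffs [4, 3] → best response A (payoff 4)
  P1 vs Y: payoffs [4, 1] → best response A (payoff 4)
  P2 vs A: payoffs [2, 0] → best response X (payoff 2)
  P2 vs B: payoffs [1, 4] → best response Y (payoff 4)
Mutual best responses: (A,X) → Nash equilibria.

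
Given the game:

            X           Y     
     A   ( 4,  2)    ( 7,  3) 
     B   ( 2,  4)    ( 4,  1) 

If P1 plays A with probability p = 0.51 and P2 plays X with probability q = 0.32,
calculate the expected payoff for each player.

E[P1] = 4.7268, E[P2] = 2.3272

Work:
E[P1] = p·q·π₁(A,X) + p·(1-q)·π₁(A,Y) + (1-p)·q·π₁(B,X) + (1-p)·(1-q)·π₁(B,Y)
= 0.51·0.32·4 + 0.51·0.68·7 + 0.49·0.32·2 + 0.49·0.68·4
= 4.7268

E[P2] = 2.3272 (similar calculation)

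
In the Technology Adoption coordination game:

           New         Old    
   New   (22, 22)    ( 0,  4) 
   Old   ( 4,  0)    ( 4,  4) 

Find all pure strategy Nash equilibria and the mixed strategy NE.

Pure NE: (New, New) and (Old, Old); Mixed NE: p = 0.1818, q = 0.1818

Work:
Check pure NE:
(New, New): (22, 22) - no unilateral deviation beneficial
(Old, Old): (4, 4) - no unilateral deviation beneficial
Mixed NE: P1 plays New with p = 0.1818, P2 plays New with q = 0.1818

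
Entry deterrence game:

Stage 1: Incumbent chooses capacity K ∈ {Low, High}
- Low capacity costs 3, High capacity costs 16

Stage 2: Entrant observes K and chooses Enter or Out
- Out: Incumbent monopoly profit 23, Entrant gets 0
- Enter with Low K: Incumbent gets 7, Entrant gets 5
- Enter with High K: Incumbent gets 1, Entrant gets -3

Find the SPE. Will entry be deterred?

SPE: (High, Enter|Low, Out|High); Entry deterred. Incumbent net profit = 7

Work:
After Low K: Entrant enters (5 > 0)
After High K: Entrant stays out (-3 < 0)
Incumbent: Low → 7−3=4, High → 23−16=7
Incumbent chooses High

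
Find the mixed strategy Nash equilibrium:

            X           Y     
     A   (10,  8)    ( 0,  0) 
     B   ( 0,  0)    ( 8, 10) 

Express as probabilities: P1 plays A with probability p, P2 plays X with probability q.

p = 0.5556, q = 0.4444

Work:
Find probabilities that make opponent indifferent:
P2 chooses q to make P1 indifferent between A and B
P1 chooses p to make P2 indifferent between X and Y
Mixed NE: P1 plays (A: 0.5556, B: 0.4444), P2 plays (X: 0.4444, Y: 0.5556)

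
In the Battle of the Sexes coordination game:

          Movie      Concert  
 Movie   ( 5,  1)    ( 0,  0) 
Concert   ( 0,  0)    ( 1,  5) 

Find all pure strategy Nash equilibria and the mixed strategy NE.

Pure NE: (Movie, Movie) and (Concert, Concert); Mixed NE: p = 0.8333, q = 0.1667

Work:
Check pure NE:
(Movie, Movie): (5, 1) - no unilateral deviation beneficial
(Concert, Concert): (1, 5) - no unilateral deviation beneficial
Mixed NE: P1 plays Movie with p = 0.8333, P2 plays Movie with q = 0.1667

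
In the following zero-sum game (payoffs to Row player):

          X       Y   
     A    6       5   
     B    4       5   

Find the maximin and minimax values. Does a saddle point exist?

Maximin = 5, Minimax = 5, Saddle: True

Work:
Row minimums: [5, 4] → maximin = 5
Column maximums: [6, 5] → minimax = 5
Saddle point exists! Game value = 5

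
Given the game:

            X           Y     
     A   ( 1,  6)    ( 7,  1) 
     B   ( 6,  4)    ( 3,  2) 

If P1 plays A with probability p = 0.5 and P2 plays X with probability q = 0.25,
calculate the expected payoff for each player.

E[P1] = 4.625, E[P2] = 2.375

Work:
E[P1] = p·q·π₁(A,X) + p·(1-q)·π₁(A,Y) + (1-p)·q·π₁(B,X) + (1-p)·(1-q)·π₁(B,Y)
= 0.5·0.25·1 + 0.5·0.75·7 + 0.5·0.25·6 + 0.5·0.75·3
= 4.625

E[P2] = 2.375 (similar calculation)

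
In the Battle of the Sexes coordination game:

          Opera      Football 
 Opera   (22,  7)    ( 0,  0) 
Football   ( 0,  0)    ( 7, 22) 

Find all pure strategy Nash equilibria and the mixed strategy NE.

Pure NE: (Opera, Opera) and (Football, Football); Mixed NE: p = 0.7586, q = 0.2414

Work:
Check pure NE:
(Opera, Opera): (22, 7) - no unilateral deviation beneficial
(Football, Football): (7, 22) - no unilateral deviation beneficial
Mixed NE: P1 plays Opera with p = 0.7586, P2 plays Opera with q = 0.2414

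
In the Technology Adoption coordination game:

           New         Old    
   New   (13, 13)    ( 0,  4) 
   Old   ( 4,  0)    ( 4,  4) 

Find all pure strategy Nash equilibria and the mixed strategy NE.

Pure NE: (New, New) and (Old, Old); Mixed NE: p = 0.3077, q = 0.3077

Work:
Check pure NE:
(New, New): (13, 13) - no unilateral deviation beneficial
(Old, Old): (4, 4) - no unilateral deviation beneficial
Mixed NE: P1 plays New with p = 0.3077, P2 plays New with q = 0.3077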